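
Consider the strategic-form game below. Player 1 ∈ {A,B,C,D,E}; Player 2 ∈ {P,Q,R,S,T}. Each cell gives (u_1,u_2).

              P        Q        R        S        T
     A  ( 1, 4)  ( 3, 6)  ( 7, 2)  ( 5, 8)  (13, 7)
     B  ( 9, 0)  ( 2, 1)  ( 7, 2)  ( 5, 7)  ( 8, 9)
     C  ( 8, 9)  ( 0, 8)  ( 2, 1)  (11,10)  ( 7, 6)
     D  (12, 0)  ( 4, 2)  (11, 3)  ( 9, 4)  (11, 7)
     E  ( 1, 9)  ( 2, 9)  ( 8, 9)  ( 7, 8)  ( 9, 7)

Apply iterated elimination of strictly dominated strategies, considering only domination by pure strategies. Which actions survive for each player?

P1 drop B (D beats it: P:12>9 Q:4>2 R:11>7 S:9>5 T:11>8)
P1 drop E (D beats it: P:12>1 Q:4>2 R:11>8 S:9>7 T:11>9)
P2 drop P (S beats it: A:8>4 C:10>9 D:4>0)
P2 drop Q (S beats it: A:8>6 C:10>8 D:4>2)
P2 drop R (S beats it: A:8>2 C:10>1 D:4>3)
P1→{A,C,D} P2→{S,T}

Remaining: P1:{A,C,D} P2:{S,T}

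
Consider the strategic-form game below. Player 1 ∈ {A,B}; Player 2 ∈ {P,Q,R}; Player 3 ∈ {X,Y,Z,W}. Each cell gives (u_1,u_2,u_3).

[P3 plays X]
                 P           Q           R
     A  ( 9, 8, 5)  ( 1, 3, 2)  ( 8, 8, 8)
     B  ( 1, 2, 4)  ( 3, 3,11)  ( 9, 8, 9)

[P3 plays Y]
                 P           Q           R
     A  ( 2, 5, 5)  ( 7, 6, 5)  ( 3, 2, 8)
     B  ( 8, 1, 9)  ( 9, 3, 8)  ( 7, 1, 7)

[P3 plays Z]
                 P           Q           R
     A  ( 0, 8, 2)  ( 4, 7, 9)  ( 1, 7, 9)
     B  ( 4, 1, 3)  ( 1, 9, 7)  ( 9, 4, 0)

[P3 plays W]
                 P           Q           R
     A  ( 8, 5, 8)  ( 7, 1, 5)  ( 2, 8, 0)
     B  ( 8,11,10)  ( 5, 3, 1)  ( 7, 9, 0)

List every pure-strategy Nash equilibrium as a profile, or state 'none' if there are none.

(A,P,X): not NE [P3→W gives 8>5]
(A,P,Y): not NE [P1→B gives 8>2; P2→Q gives 6>5; P3→W gives 8>5]
(A,P,Z): not NE [P1→B gives 4>0; P3→W gives 8>2]
(A,P,W): not NE [P2→R gives 8>5]
(A,Q,X): not NE [P1→B gives 3>1; P2→R gives 8>3; P3→Z gives 9>2]
(A,Q,Y): not NE [P1→B gives 9>7; P3→Z gives 9>5]
(A,Q,Z): not NE [P2→P gives 8>7]
(A,Q,W): not NE [P2→R gives 8>1; P3→Z gives 9>5]
(A,R,X): not NE [P1→B gives 9>8; P3→Z gives 9>8]
(A,R,Y): not NE [P1→B gives 7>3; P2→Q gives 6>2; P3→Z gives 9>8]
(A,R,Z): not NE [P1→B gives 9>1; P2→P gives 8>7]
(A,R,W): not NE [P1→B gives 7>2; P3→Z gives 9>0]
(B,P,X): not NE [P1→A gives 9>1; P2→R gives 8>2; P3→W gives 10>4]
(B,P,Y): not NE [P2→Q gives 3>1; P3→W gives 10>9]
(B,P,Z): not NE [P2→Q gives 9>1; P3→W gives 10>3]
(B,P,W): NE
(B,Q,X): not NE [P2→R gives 8>3]
(B,Q,Y): not NE [P3→X gives 11>8]
(B,Q,Z): not NE [P1→A gives 4>1; P3→X gives 11>7]
(B,Q,W): not NE [P1→A gives 7>5; P2→P gives 11>3; P3→X gives 11>1]
(B,R,X): NE
(B,R,Y): not NE [P2→Q gives 3>1; P3→X gives 9>7]
(B,R,Z): not NE [P2→Q gives 9>4; P3→X gives 9>0]
(B,R,W): not NE [P2→P gives 11>9; P3→X gives 9>0]

Nash profiles: (B,P,W), (B,R,X)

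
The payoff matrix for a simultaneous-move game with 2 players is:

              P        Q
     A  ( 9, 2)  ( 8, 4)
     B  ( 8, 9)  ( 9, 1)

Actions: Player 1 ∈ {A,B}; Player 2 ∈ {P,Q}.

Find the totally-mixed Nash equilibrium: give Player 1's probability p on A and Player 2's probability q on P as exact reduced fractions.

P1 mixes 4/5 on A; P2 mixes 1/2 on P

P1 indiff ⇒ q·9+(1-q)·8 = q·8+(1-q)·9 ⇒ q(1) = (1-q)(1) ⇒ q = 1/2
P2 indiff ⇒ p·2+(1-p)·9 = p·4+(1-p)·1 ⇒ p(-2) = (1-p)(-8) ⇒ p = 4/5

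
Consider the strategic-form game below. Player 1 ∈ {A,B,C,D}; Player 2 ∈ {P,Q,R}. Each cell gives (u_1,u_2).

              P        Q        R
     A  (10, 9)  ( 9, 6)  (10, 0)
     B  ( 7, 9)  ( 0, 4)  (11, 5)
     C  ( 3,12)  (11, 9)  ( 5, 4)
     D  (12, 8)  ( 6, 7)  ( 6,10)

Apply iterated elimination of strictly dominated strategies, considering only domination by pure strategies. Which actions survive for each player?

P2 drop Q (P beats it: A:9>6 B:9>4 C:12>9 D:8>7)
P1 drop C (A beats it: P:10>3 R:10>5)
P1→{A,B,D} P2→{P,R}

Remaining: P1:{A,B,D} P2:{P,R}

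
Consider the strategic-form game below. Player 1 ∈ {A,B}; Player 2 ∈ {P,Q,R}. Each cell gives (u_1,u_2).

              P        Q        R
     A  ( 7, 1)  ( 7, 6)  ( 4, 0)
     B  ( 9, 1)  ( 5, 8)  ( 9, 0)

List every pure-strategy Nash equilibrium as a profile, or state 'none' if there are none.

(A,P): not NE [P1→B gives 9>7; P2→Q gives 6>1]
(A,Q): NE
(A,R): not NE [P1→B gives 9>4; P2→Q gives 6>0]
(B,P): not NE [P2→Q gives 8>1]
(B,Q): not NE [P1→A gives 7>5]
(B,R): not NE [P2→Q gives 8>0]

Nash profiles: (A,Q)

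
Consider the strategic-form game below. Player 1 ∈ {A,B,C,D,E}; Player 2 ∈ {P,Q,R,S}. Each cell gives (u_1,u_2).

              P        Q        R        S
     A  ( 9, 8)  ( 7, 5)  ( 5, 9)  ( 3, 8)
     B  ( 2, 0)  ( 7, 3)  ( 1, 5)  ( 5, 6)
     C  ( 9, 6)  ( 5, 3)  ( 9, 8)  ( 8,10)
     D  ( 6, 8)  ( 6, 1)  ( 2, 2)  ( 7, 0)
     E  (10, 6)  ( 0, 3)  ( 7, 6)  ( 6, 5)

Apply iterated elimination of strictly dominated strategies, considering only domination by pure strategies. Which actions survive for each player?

P2 drop Q (R beats it: A:9>5 B:5>3 C:8>3 D:2>1 E:6>3)
P1 drop A (E beats it: P:10>9 R:7>5 S:6>3)
P1 drop B (C beats it: P:9>2 R:9>1 S:8>5)
P1 drop D (C beats it: P:9>6 R:9>2 S:8>7)
P1→{C,E} P2→{P,R,S}

IESDS → P1:{C,E} P2:{P,R,S}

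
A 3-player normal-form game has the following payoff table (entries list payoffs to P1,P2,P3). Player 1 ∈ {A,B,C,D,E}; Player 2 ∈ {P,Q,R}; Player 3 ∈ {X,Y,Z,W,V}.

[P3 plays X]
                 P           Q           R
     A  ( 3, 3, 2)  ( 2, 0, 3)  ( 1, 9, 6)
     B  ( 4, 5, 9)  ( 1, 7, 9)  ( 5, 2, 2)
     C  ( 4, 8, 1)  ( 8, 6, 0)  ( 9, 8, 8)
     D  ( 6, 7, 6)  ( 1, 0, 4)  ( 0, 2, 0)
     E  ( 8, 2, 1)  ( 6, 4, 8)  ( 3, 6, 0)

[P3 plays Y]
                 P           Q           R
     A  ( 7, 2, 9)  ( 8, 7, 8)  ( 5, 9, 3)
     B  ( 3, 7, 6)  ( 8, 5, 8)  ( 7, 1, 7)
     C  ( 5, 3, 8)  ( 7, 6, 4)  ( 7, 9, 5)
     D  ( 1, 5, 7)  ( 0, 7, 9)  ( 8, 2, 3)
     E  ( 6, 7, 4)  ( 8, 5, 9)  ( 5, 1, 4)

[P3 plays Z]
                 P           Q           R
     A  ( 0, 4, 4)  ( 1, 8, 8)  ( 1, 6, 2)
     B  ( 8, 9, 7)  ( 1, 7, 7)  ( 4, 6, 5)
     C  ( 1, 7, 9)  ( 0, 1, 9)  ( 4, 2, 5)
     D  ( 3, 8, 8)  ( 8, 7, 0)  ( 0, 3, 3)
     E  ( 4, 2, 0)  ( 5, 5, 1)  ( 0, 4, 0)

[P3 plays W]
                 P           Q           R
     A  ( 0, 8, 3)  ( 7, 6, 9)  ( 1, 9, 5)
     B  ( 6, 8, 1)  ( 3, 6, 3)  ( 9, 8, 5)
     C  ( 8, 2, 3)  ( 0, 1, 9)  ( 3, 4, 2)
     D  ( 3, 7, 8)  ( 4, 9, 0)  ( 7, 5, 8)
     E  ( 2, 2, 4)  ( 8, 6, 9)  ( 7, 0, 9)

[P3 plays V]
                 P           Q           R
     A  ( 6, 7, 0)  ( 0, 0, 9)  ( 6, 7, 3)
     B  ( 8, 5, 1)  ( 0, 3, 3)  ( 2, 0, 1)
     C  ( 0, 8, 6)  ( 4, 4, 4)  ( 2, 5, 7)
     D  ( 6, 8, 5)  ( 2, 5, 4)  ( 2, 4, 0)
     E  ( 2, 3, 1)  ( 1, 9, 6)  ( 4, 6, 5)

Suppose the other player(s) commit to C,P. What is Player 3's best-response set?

u_3(X vs C,P) = 1
u_3(Y vs C,P) = 8
u_3(Z vs C,P) = 9
u_3(W vs C,P) = 3
u_3(V vs C,P) = 6
max payoff 9 at {Z}

BR_3 = {Z}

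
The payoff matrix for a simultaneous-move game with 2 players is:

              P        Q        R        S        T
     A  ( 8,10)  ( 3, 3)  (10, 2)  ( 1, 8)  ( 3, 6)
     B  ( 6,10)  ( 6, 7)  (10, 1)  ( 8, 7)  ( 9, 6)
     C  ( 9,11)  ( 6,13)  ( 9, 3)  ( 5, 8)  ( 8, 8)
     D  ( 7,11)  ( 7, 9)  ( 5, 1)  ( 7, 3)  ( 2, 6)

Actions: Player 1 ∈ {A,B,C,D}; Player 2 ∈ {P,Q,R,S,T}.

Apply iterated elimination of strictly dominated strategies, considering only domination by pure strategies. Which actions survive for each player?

IESDS → P1:{C,D} P2:{P,Q}

P2 drop R (P beats it: A:10>2 B:10>1 C:11>3 D:11>1)
P1 drop A (C beats it: P:9>8 Q:6>3 S:5>1 T:8>3)
P2 drop S (P beats it: B:10>7 C:11>8 D:11>3)
P2 drop T (P beats it: B:10>6 C:11>8 D:11>6)
P1 drop B (D beats it: P:7>6 Q:7>6)
P1→{C,D} P2→{P,Q}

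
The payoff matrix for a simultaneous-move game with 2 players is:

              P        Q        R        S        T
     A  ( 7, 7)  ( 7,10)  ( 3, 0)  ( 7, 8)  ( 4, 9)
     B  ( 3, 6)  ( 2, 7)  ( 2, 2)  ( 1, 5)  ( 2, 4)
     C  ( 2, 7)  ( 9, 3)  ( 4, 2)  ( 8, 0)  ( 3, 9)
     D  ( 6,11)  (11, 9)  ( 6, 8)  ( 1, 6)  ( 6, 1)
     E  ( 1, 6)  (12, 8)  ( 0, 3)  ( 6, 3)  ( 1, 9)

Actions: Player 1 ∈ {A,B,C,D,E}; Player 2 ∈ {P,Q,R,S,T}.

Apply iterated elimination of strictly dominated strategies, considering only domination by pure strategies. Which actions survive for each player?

IESDS → P1:{A,D,E} P2:{P,Q,T}

P1 drop B (A beats it: P:7>3 Q:7>2 R:3>2 S:7>1 T:4>2)
P2 drop R (P beats it: A:7>0 C:7>2 D:11>8 E:6>3)
P2 drop S (Q beats it: A:10>8 C:3>0 D:9>6 E:8>3)
P1 drop C (D beats it: P:6>2 Q:11>9 T:6>3)
P1→{A,D,E} P2→{P,Q,T}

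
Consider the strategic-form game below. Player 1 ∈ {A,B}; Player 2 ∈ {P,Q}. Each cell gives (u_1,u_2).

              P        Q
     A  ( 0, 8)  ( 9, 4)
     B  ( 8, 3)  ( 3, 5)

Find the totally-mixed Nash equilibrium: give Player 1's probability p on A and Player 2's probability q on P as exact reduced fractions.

P1 indiff ⇒ q·0+(1-q)·9 = q·8+(1-q)·3 ⇒ q(-8) = (1-q)(-6) ⇒ q = 3/7
P2 indiff ⇒ p·8+(1-p)·3 = p·4+(1-p)·5 ⇒ p(4) = (1-p)(2) ⇒ p = 1/3

p=1/3, q=3/7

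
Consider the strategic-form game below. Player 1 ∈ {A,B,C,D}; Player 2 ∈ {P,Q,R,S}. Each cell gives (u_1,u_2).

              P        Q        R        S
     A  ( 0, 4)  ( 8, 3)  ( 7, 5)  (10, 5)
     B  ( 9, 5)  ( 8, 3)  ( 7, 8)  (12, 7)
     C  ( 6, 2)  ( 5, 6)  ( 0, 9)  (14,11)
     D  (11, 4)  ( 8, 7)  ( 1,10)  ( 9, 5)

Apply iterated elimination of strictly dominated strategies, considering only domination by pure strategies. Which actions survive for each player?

P2 drop P (R beats it: A:5>4 B:8>5 C:9>2 D:10>4)
P2 drop Q (R beats it: A:5>3 B:8>3 C:9>6 D:10>7)
P1 drop D (A beats it: R:7>1 S:10>9)
P1→{A,B,C} P2→{R,S}

Survivors P1:{A,B,C} P2:{R,S}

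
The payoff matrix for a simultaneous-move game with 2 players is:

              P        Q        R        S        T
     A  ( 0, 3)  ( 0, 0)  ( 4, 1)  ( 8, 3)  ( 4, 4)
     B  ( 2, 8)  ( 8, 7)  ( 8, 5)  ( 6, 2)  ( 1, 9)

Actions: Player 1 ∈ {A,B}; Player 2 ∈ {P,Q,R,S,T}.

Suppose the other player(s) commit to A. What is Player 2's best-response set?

BR_2 = {T}

u_2(P vs A) = 3
u_2(Q vs A) = 0
u_2(R vs A) = 1
u_2(S vs A) = 3
u_2(T vs A) = 4
max payoff 4 at {T}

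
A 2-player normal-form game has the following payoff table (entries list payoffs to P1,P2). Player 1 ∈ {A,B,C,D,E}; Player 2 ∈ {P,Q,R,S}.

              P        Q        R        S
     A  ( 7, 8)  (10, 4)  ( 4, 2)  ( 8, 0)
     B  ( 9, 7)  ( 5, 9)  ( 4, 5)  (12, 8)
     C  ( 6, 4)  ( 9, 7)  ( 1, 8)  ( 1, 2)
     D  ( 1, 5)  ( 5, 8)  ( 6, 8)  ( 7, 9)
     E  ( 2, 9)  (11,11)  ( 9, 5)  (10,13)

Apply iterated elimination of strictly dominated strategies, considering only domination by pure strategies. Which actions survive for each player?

P1 drop C (A beats it: P:7>6 Q:10>9 R:4>1 S:8>1)
P1 drop D (E beats it: P:2>1 Q:11>5 R:9>6 S:10>7)
P2 drop R (P beats it: A:8>2 B:7>5 E:9>5)
P1→{A,B,E} P2→{P,Q,S}

Survivors P1:{A,B,E} P2:{P,Q,S}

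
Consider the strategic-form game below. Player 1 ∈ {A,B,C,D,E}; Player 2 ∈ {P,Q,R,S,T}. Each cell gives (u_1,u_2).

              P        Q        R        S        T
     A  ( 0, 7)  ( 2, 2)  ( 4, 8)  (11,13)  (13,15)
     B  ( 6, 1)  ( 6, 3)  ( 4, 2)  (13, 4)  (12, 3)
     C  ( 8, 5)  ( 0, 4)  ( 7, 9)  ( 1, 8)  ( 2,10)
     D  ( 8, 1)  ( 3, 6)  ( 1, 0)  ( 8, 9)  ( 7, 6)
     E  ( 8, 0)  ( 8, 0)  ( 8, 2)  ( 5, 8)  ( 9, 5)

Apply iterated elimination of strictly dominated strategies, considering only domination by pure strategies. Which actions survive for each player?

P2 drop P (S beats it: A:13>7 B:4>1 C:8>5 D:9>1 E:8>0)
P1 drop C (E beats it: Q:8>0 R:8>7 S:5>1 T:9>2)
P1 drop D (B beats it: Q:6>3 R:4>1 S:13>8 T:12>7)
P2 drop Q (S beats it: A:13>2 B:4>3 E:8>0)
P2 drop R (S beats it: A:13>8 B:4>2 E:8>2)
P1 drop E (A beats it: S:11>5 T:13>9)
P1→{A,B} P2→{S,T}

IESDS → P1:{A,B} P2:{S,T}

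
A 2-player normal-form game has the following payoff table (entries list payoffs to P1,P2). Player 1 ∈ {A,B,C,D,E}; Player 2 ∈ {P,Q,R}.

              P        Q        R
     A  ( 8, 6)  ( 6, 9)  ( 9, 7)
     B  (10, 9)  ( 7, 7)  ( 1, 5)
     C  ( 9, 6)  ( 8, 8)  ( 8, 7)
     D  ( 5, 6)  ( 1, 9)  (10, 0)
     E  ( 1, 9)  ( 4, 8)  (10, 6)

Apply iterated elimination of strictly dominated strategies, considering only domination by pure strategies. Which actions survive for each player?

Remaining: P1:{B,C} P2:{P,Q}

P2 drop R (Q beats it: A:9>7 B:7>5 C:8>7 D:9>0 E:8>6)
P1 drop A (B beats it: P:10>8 Q:7>6)
P1 drop D (B beats it: P:10>5 Q:7>1)
P1 drop E (B beats it: P:10>1 Q:7>4)
P1→{B,C} P2→{P,Q}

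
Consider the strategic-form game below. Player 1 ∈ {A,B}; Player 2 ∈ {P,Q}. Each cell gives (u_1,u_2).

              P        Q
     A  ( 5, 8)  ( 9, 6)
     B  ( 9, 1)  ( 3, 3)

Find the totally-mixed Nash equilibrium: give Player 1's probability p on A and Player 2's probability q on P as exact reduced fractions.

P1 indiff ⇒ q·5+(1-q)·9 = q·9+(1-q)·3 ⇒ q(-4) = (1-q)(-6) ⇒ q = 3/5
P2 indiff ⇒ p·8+(1-p)·1 = p·6+(1-p)·3 ⇒ p(2) = (1-p)(2) ⇒ p = 1/2

(p,q) = (1/2, 3/5)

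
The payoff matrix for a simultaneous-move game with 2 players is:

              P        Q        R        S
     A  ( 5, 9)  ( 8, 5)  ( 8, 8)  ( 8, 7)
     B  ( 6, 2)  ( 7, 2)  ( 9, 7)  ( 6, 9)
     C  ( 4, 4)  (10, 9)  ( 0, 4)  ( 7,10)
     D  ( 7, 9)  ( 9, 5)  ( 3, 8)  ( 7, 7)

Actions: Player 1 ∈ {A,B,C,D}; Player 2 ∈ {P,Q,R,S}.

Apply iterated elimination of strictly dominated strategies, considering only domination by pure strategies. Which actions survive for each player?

Remaining: P1:{A,B,D} P2:{P,R,S}

P2 drop Q (S beats it: A:7>5 B:9>2 C:10>9 D:7>5)
P1 drop C (A beats it: P:5>4 R:8>0 S:8>7)
P1→{A,B,D} P2→{P,R,S}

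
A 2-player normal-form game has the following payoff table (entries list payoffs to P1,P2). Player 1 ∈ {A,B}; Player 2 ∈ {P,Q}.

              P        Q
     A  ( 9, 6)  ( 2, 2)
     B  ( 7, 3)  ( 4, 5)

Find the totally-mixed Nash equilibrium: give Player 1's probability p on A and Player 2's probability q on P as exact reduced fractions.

P1 indiff ⇒ q·9+(1-q)·2 = q·7+(1-q)·4 ⇒ q(2) = (1-q)(2) ⇒ q = 1/2
P2 indiff ⇒ p·6+(1-p)·3 = p·2+(1-p)·5 ⇒ p(4) = (1-p)(2) ⇒ p = 1/3

p=1/3, q=1/2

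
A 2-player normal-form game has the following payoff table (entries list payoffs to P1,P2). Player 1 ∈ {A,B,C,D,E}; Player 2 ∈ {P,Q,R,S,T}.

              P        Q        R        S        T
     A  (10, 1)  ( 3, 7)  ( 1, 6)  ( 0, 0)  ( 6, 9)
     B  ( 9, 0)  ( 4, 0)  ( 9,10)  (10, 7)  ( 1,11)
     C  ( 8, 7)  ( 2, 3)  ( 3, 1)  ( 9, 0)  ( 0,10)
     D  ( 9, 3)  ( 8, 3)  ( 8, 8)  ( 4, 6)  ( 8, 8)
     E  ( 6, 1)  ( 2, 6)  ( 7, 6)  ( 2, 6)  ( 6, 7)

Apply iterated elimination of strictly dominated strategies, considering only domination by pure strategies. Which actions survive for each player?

P1 drop C (B beats it: P:9>8 Q:4>2 R:9>3 S:10>9 T:1>0)
P1 drop E (D beats it: P:9>6 Q:8>2 R:8>7 S:4>2 T:8>6)
P2 drop P (R beats it: A:6>1 B:10>0 D:8>3)
P1 drop A (D beats it: Q:8>3 R:8>1 S:4>0 T:8>6)
P2 drop Q (R beats it: B:10>0 D:8>3)
P2 drop S (R beats it: B:10>7 D:8>6)
P1→{B,D} P2→{R,T}

Remaining: P1:{B,D} P2:{R,T}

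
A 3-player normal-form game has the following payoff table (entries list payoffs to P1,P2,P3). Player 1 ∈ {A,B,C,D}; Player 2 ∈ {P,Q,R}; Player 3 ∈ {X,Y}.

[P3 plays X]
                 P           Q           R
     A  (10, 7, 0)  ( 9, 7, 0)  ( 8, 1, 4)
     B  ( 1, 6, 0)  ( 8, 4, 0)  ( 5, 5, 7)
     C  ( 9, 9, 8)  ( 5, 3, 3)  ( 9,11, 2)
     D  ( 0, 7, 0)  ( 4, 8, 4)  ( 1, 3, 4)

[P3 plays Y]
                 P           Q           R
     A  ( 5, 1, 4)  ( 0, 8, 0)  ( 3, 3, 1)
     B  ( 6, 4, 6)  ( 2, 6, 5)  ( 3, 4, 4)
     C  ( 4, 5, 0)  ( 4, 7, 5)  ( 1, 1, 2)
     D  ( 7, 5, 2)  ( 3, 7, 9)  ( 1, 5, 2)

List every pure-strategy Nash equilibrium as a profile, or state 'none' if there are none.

NE set: (A,Q,X), (C,Q,Y), (C,R,X)

(A,P,X): not NE [P3→Y gives 4>0]
(A,P,Y): not NE [P1→D gives 7>5; P2→Q gives 8>1]
(A,Q,X): NE
(A,Q,Y): not NE [P1→C gives 4>0]
(A,R,X): not NE [P1→C gives 9>8; P2→Q gives 7>1]
(A,R,Y): not NE [P2→Q gives 8>3; P3→X gives 4>1]
(B,P,X): not NE [P1→A gives 10>1; P3→Y gives 6>0]
(B,P,Y): not NE [P1→D gives 7>6; P2→Q gives 6>4]
(B,Q,X): not NE [P1→A gives 9>8; P2→P gives 6>4; P3→Y gives 5>0]
(B,Q,Y): not NE [P1→C gives 4>2]
(B,R,X): not NE [P1→C gives 9>5; P2→P gives 6>5]
(B,R,Y): not NE [P2→Q gives 6>4; P3→X gives 7>4]
(C,P,X): not NE [P1→A gives 10>9; P2→R gives 11>9]
(C,P,Y): not NE [P1→D gives 7>4; P2→Q gives 7>5; P3→X gives 8>0]
(C,Q,X): not NE [P1→A gives 9>5; P2→R gives 11>3; P3→Y gives 5>3]
(C,Q,Y): NE
(C,R,X): NE
(C,R,Y): not NE [P1→B gives 3>1; P2→Q gives 7>1]
(D,P,X): not NE [P1→A gives 10>0; P2→Q gives 8>7; P3→Y gives 2>0]
(D,P,Y): not NE [P2→Q gives 7>5]
(D,Q,X): not NE [P1→A gives 9>4; P3→Y gives 9>4]
(D,Q,Y): not NE [P1→C gives 4>3]
(D,R,X): not NE [P1→C gives 9>1; P2→Q gives 8>3]
(D,R,Y): not NE [P1→B gives 3>1; P2→Q gives 7>5; P3→X gives 4>2]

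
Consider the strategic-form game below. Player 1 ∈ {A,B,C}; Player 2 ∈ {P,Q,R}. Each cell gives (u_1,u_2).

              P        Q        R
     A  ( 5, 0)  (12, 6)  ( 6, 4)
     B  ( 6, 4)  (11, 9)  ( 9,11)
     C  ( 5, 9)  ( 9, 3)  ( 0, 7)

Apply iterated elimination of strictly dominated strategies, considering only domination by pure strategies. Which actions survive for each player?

Remaining: P1:{A,B} P2:{Q,R}

P1 drop C (B beats it: P:6>5 Q:11>9 R:9>0)
P2 drop P (Q beats it: A:6>0 B:9>4)
P1→{A,B} P2→{Q,R}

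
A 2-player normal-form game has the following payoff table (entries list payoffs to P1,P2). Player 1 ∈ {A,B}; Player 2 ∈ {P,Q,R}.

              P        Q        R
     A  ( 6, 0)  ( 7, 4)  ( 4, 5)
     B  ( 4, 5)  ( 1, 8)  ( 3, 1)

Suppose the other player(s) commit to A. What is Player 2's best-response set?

u_2(P vs A) = 0
u_2(Q vs A) = 4
u_2(R vs A) = 5
max payoff 5 at {R}

argmax u_2 = {R}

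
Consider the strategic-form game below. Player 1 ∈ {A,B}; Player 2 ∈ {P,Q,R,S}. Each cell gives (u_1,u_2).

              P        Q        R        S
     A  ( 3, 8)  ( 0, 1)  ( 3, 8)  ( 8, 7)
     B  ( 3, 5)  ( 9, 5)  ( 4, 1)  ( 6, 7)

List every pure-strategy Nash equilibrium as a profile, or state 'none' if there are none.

(A,P): NE
(A,Q): not NE [P1→B gives 9>0; P2→R gives 8>1]
(A,R): not NE [P1→B gives 4>3]
(A,S): not NE [P2→R gives 8>7]
(B,P): not NE [P2→S gives 7>5]
(B,Q): not NE [P2→S gives 7>5]
(B,R): not NE [P2→S gives 7>1]
(B,S): not NE [P1→A gives 8>6]

Nash profiles: (A,P)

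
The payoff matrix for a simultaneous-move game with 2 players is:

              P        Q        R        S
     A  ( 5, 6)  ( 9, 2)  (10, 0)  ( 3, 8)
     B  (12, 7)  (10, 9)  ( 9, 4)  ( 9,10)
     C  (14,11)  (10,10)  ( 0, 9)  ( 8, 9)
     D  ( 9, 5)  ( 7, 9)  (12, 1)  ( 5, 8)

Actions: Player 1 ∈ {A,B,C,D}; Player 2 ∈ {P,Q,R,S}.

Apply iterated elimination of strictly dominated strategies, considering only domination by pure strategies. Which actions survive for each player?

Survivors P1:{B,C} P2:{P,Q,S}

P2 drop R (P beats it: A:6>0 B:7>4 C:11>9 D:5>1)
P1 drop A (B beats it: P:12>5 Q:10>9 S:9>3)
P1 drop D (B beats it: P:12>9 Q:10>7 S:9>5)
P1→{B,C} P2→{P,Q,S}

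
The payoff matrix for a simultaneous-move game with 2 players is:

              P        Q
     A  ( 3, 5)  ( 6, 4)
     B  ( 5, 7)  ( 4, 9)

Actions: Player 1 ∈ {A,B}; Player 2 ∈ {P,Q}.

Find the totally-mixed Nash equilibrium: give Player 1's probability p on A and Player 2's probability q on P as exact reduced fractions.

(p,q) = (2/3, 1/2)

P1 indiff ⇒ q·3+(1-q)·6 = q·5+(1-q)·4 ⇒ q(-2) = (1-q)(-2) ⇒ q = 1/2
P2 indiff ⇒ p·5+(1-p)·7 = p·4+(1-p)·9 ⇒ p(1) = (1-p)(2) ⇒ p = 2/3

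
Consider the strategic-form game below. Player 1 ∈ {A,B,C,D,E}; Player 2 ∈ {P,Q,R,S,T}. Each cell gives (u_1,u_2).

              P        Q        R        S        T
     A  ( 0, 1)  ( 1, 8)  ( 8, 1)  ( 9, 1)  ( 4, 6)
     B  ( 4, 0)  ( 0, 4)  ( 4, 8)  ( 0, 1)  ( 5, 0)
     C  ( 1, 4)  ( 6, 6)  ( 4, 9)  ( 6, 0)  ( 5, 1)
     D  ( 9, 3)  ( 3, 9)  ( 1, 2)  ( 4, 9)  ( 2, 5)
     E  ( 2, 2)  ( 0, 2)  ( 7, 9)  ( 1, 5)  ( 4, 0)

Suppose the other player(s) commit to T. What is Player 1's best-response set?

argmax u_1 = {B,C}

u_1(A vs T) = 4
u_1(B vs T) = 5
u_1(C vs T) = 5
u_1(D vs T) = 2
u_1(E vs T) = 4
max payoff 5 at {B,C}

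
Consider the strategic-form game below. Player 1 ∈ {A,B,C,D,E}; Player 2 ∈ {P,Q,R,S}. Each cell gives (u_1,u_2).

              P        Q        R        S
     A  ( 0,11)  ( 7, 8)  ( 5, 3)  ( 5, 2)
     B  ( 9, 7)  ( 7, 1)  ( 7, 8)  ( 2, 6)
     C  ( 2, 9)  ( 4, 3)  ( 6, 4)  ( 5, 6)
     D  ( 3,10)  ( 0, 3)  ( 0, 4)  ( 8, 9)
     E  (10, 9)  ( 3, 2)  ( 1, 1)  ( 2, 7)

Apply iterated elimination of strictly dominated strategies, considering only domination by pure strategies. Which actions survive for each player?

Remaining: P1:{B,E} P2:{P,R}

P2 drop Q (P beats it: A:11>8 B:7>1 C:9>3 D:10>3 E:9>2)
P2 drop S (P beats it: A:11>2 B:7>6 C:9>6 D:10>9 E:9>7)
P1 drop A (B beats it: P:9>0 R:7>5)
P1 drop C (B beats it: P:9>2 R:7>6)
P1 drop D (B beats it: P:9>3 R:7>0)
P1→{B,E} P2→{P,R}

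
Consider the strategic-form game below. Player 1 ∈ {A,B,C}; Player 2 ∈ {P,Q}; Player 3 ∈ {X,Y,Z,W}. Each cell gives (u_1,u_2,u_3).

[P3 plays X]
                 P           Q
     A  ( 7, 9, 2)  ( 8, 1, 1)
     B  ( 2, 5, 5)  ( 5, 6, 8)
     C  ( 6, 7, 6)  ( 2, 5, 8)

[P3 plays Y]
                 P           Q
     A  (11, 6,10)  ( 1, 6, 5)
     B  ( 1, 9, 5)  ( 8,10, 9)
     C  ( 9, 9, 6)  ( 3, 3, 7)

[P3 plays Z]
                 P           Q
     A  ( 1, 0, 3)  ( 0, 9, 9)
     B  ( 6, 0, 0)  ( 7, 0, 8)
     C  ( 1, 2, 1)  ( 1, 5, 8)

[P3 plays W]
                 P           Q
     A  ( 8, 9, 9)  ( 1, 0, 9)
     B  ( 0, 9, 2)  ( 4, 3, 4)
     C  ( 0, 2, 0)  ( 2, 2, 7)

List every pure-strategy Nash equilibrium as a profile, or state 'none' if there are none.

NE set: (A,P,Y), (B,Q,Y)

(A,P,X): not NE [P3→Y gives 10>2]
(A,P,Y): NE
(A,P,Z): not NE [P1→B gives 6>1; P2→Q gives 9>0; P3→Y gives 10>3]
(A,P,W): not NE [P3→Y gives 10>9]
(A,Q,X): not NE [P2→P gives 9>1; P3→W gives 9>1]
(A,Q,Y): not NE [P1→B gives 8>1; P3→W gives 9>5]
(A,Q,Z): not NE [P1→B gives 7>0]
(A,Q,W): not NE [P1→B gives 4>1; P2→P gives 9>0]
(B,P,X): not NE [P1→A gives 7>2; P2→Q gives 6>5]
(B,P,Y): not NE [P1→A gives 11>1; P2→Q gives 10>9]
(B,P,Z): not NE [P3→Y gives 5>0]
(B,P,W): not NE [P1→A gives 8>0; P3→Y gives 5>2]
(B,Q,X): not NE [P1→A gives 8>5; P3→Y gives 9>8]
(B,Q,Y): NE
(B,Q,Z): not NE [P3→Y gives 9>8]
(B,Q,W): not NE [P2→P gives 9>3; P3→Y gives 9>4]
(C,P,X): not NE [P1→A gives 7>6]
(C,P,Y): not NE [P1→A gives 11>9]
(C,P,Z): not NE [P1→B gives 6>1; P2→Q gives 5>2; P3→Y gives 6>1]
(C,P,W): not NE [P1→A gives 8>0; P3→Y gives 6>0]
(C,Q,X): not NE [P1→A gives 8>2; P2→P gives 7>5]
(C,Q,Y): not NE [P1→B gives 8>3; P2→P gives 9>3; P3→Z gives 8>7]
(C,Q,Z): not NE [P1→B gives 7>1]
(C,Q,W): not NE [P1→B gives 4>2; P3→Z gives 8>7]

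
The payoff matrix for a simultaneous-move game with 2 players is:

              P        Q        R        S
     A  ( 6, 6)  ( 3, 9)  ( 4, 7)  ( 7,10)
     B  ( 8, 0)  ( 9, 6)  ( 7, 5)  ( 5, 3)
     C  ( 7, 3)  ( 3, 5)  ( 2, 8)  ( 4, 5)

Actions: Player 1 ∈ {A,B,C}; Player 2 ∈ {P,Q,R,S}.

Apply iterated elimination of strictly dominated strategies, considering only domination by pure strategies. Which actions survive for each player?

P1 drop C (B beats it: P:8>7 Q:9>3 R:7>2 S:5>4)
P2 drop P (Q beats it: A:9>6 B:6>0)
P2 drop R (Q beats it: A:9>7 B:6>5)
P1→{A,B} P2→{Q,S}

Survivors P1:{A,B} P2:{Q,S}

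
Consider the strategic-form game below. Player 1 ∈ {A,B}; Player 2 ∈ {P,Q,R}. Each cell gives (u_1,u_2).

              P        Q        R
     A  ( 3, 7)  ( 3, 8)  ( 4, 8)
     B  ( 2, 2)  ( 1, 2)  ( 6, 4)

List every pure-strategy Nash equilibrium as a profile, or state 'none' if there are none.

(A,P): not NE [P2→R gives 8>7]
(A,Q): NE
(A,R): not NE [P1→B gives 6>4]
(B,P): not NE [P1→A gives 3>2; P2→R gives 4>2]
(B,Q): not NE [P1→A gives 3>1; P2→R gives 4>2]
(B,R): NE

Nash profiles: (A,Q), (B,R)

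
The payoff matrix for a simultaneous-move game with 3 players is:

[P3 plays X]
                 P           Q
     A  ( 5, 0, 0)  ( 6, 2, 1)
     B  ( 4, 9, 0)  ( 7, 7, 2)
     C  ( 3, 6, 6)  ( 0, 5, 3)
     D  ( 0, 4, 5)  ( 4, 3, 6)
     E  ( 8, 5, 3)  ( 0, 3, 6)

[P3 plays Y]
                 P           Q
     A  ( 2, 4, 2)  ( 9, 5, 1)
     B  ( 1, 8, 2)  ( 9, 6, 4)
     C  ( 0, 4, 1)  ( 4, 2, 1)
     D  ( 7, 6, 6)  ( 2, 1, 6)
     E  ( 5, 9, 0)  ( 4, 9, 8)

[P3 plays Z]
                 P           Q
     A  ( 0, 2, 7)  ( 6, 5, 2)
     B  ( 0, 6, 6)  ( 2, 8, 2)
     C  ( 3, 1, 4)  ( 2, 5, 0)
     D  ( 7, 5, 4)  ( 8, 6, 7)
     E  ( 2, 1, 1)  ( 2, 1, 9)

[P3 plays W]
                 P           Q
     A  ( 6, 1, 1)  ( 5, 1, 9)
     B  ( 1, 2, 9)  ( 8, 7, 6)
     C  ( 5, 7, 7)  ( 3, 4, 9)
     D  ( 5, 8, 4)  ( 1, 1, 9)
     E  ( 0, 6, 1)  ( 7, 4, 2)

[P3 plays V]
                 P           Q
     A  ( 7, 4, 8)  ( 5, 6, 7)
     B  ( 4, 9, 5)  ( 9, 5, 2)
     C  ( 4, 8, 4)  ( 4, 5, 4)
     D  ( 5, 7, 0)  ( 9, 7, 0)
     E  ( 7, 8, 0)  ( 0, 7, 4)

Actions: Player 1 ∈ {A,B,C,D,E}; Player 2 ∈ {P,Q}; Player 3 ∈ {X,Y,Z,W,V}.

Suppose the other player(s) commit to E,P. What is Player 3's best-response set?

u_3(X vs E,P) = 3
u_3(Y vs E,P) = 0
u_3(Z vs E,P) = 1
u_3(W vs E,P) = 1
u_3(V vs E,P) = 0
max payoff 3 at {X}

P3 best: {X}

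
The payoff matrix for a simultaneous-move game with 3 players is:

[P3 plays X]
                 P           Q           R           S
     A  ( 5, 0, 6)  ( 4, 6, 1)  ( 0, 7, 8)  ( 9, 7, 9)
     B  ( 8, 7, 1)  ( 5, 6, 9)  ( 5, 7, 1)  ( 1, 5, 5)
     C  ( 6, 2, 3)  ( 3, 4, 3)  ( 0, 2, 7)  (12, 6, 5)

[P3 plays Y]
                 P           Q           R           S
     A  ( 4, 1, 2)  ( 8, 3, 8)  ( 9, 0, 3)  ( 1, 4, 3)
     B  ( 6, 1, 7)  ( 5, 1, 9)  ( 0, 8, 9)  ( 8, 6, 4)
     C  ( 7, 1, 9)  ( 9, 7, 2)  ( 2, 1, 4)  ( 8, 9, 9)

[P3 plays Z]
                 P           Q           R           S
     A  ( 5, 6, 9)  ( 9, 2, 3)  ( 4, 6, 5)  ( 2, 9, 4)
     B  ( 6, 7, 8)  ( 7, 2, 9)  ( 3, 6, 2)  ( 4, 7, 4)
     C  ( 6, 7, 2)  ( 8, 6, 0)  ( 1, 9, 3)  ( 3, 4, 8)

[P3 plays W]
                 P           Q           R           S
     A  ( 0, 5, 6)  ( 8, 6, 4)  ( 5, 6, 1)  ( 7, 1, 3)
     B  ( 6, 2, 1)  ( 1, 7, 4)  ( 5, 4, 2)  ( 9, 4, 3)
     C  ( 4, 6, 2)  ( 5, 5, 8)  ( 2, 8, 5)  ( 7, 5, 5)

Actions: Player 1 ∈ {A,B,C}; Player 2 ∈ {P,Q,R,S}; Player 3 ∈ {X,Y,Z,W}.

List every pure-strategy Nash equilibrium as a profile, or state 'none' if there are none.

(A,P,X): not NE [P1→B gives 8>5; P2→S gives 7>0; P3→Z gives 9>6]
(A,P,Y): not NE [P1→C gives 7>4; P2→S gives 4>1; P3→Z gives 9>2]
(A,P,Z): not NE [P1→C gives 6>5; P2→S gives 9>6]
(A,P,W): not NE [P1→B gives 6>0; P2→R gives 6>5; P3→Z gives 9>6]
(A,Q,X): not NE [P1→B gives 5>4; P2→S gives 7>6; P3→Y gives 8>1]
(A,Q,Y): not NE [P1→C gives 9>8; P2→S gives 4>3]
(A,Q,Z): not NE [P2→S gives 9>2; P3→Y gives 8>3]
(A,Q,W): not NE [P3→Y gives 8>4]
(A,R,X): not NE [P1→B gives 5>0]
(A,R,Y): not NE [P2→S gives 4>0; P3→X gives 8>3]
(A,R,Z): not NE [P2→S gives 9>6; P3→X gives 8>5]
(A,R,W): not NE [P3→X gives 8>1]
(A,S,X): not NE [P1→C gives 12>9]
(A,S,Y): not NE [P1→C gives 8>1; P3→X gives 9>3]
(A,S,Z): not NE [P1→B gives 4>2; P3→X gives 9>4]
(A,S,W): not NE [P1→B gives 9>7; P2→R gives 6>1; P3→X gives 9>3]
(B,P,X): not NE [P3→Z gives 8>1]
(B,P,Y): not NE [P1→C gives 7>6; P2→R gives 8>1; P3→Z gives 8>7]
(B,P,Z): NE
(B,P,W): not NE [P2→Q gives 7>2; P3→Z gives 8>1]
(B,Q,X): not NE [P2→R gives 7>6]
(B,Q,Y): not NE [P1→C gives 9>5; P2→R gives 8>1]
(B,Q,Z): not NE [P1→A gives 9>7; P2→S gives 7>2]
(B,Q,W): not NE [P1→A gives 8>1; P3→Z gives 9>4]
(B,R,X): not NE [P3→Y gives 9>1]
(B,R,Y): not NE [P1→A gives 9>0]
(B,R,Z): not NE [P1→A gives 4>3; P2→S gives 7>6; P3→Y gives 9>2]
(B,R,W): not NE [P2→Q gives 7>4; P3→Y gives 9>2]
(B,S,X): not NE [P1→C gives 12>1; P2→R gives 7>5]
(B,S,Y): not NE [P2→R gives 8>6; P3→X gives 5>4]
(B,S,Z): not NE [P3→X gives 5>4]
(B,S,W): not NE [P2→Q gives 7>4; P3→X gives 5>3]
(C,P,X): not NE [P1→B gives 8>6; P2→S gives 6>2; P3→Y gives 9>3]
(C,P,Y): not NE [P2→S gives 9>1]
(C,P,Z): not NE [P2→R gives 9>7; P3→Y gives 9>2]
(C,P,W): not NE [P1→B gives 6>4; P2→R gives 8>6; P3→Y gives 9>2]
(C,Q,X): not NE [P1→B gives 5>3; P2→S gives 6>4; P3→W gives 8>3]
(C,Q,Y): not NE [P2→S gives 9>7; P3→W gives 8>2]
(C,Q,Z): not NE [P1→A gives 9>8; P2→R gives 9>6; P3→W gives 8>0]
(C,Q,W): not NE [P1→A gives 8>5; P2→R gives 8>5]
(C,R,X): not NE [P1→B gives 5>0; P2→S gives 6>2]
(C,R,Y): not NE [P1→A gives 9>2; P2→S gives 9>1; P3→X gives 7>4]
(C,R,Z): not NE [P1→A gives 4>1; P3→X gives 7>3]
(C,R,W): not NE [P1→B gives 5>2; P3→X gives 7>5]
(C,S,X): not NE [P3→Y gives 9>5]
(C,S,Y): NE
(C,S,Z): not NE [P1→B gives 4>3; P2→R gives 9>4; P3→Y gives 9>8]
(C,S,W): not NE [P1→B gives 9>7; P2→R gives 8>5; P3→Y gives 9>5]

NE set: (B,P,Z), (C,S,Y)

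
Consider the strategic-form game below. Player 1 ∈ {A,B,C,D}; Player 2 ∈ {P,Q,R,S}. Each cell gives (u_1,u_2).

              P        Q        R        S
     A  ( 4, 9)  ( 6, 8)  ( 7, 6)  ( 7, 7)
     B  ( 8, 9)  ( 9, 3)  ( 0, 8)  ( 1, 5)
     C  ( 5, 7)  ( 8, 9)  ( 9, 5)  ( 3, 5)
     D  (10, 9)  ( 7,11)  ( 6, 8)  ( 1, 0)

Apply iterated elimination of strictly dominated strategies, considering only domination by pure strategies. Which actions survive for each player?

IESDS → P1:{B,D} P2:{P,Q}

P2 drop R (P beats it: A:9>6 B:9>8 C:7>5 D:9>8)
P2 drop S (P beats it: A:9>7 B:9>5 C:7>5 D:9>0)
P1 drop A (B beats it: P:8>4 Q:9>6)
P1 drop C (B beats it: P:8>5 Q:9>8)
P1→{B,D} P2→{P,Q}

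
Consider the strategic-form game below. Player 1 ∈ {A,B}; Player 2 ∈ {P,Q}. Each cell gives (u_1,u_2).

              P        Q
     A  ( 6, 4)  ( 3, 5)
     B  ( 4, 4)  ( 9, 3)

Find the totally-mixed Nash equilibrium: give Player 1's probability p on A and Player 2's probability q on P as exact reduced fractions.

(p,q) = (1/2, 3/4)

P1 indiff ⇒ q·6+(1-q)·3 = q·4+(1-q)·9 ⇒ q(2) = (1-q)(6) ⇒ q = 3/4
P2 indiff ⇒ p·4+(1-p)·4 = p·5+(1-p)·3 ⇒ p(-1) = (1-p)(-1) ⇒ p = 1/2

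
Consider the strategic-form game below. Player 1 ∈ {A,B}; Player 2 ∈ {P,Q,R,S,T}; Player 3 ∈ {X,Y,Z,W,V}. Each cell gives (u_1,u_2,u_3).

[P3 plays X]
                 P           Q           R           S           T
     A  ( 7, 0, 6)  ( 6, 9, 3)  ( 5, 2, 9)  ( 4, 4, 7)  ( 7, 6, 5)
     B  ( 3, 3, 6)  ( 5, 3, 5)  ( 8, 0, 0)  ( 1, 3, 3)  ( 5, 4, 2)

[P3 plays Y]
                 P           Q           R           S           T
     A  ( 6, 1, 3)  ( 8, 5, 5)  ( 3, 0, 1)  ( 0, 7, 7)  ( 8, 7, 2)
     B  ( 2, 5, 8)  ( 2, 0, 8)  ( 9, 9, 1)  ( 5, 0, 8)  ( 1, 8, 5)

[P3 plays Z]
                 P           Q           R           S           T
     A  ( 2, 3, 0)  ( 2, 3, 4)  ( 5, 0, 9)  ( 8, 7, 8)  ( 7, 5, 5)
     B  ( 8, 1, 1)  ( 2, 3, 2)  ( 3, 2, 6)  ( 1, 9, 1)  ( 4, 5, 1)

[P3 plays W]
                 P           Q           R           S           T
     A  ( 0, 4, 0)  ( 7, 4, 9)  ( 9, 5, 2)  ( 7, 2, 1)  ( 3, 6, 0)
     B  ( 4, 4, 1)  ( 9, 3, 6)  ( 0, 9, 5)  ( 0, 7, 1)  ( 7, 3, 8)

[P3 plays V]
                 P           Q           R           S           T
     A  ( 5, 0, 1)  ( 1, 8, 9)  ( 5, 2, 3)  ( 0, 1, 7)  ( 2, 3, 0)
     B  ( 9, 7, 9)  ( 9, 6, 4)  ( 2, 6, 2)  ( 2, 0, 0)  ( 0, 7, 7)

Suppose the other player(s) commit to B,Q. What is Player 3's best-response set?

u_3(X vs B,Q) = 5
u_3(Y vs B,Q) = 8
u_3(Z vs B,Q) = 2
u_3(W vs B,Q) = 6
u_3(V vs B,Q) = 4
max payoff 8 at {Y}

argmax u_3 = {Y}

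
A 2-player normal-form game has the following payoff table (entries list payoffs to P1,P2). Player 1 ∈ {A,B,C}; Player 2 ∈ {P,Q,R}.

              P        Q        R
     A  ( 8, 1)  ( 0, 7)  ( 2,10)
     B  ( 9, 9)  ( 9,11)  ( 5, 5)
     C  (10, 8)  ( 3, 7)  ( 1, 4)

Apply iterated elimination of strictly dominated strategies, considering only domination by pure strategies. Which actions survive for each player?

Survivors P1:{B,C} P2:{P,Q}

P1 drop A (B beats it: P:9>8 Q:9>0 R:5>2)
P2 drop R (P beats it: B:9>5 C:8>4)
P1→{B,C} P2→{P,Q}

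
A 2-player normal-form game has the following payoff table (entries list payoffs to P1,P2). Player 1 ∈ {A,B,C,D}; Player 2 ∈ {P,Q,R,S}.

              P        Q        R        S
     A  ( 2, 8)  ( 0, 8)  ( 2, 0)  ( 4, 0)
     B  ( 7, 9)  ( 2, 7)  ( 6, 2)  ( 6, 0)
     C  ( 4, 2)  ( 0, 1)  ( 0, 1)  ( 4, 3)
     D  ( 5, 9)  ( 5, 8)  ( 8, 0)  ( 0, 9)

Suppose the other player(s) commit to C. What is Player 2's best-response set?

u_2(P vs C) = 2
u_2(Q vs C) = 1
u_2(R vs C) = 1
u_2(S vs C) = 3
max payoff 3 at {S}

BR_2 = {S}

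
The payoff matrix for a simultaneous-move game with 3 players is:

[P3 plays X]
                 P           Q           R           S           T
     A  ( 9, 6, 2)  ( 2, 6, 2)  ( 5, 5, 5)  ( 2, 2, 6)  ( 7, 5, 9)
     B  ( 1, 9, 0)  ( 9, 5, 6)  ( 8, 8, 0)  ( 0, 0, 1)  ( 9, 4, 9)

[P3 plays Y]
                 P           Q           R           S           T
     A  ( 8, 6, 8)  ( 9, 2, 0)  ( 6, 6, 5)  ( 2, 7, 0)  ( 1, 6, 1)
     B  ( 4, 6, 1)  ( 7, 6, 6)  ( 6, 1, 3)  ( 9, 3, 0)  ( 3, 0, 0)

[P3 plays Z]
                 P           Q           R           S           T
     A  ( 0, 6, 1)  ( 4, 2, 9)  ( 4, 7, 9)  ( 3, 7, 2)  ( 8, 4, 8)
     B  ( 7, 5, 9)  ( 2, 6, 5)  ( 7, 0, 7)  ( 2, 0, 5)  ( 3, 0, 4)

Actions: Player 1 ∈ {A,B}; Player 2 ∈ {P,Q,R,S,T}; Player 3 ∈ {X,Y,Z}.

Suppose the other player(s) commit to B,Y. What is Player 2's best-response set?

P2 best: {P,Q}

u_2(P vs B,Y) = 6
u_2(Q vs B,Y) = 6
u_2(R vs B,Y) = 1
u_2(S vs B,Y) = 3
u_2(T vs B,Y) = 0
max payoff 6 at {P,Q}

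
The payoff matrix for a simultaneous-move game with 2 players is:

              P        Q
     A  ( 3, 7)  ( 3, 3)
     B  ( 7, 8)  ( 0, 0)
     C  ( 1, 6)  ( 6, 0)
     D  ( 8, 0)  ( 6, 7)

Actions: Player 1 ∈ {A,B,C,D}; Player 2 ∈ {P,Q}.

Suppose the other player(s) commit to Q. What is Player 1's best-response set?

P1 best: {C,D}

u_1(A vs Q) = 3
u_1(B vs Q) = 0
u_1(C vs Q) = 6
u_1(D vs Q) = 6
max payoff 6 at {C,D}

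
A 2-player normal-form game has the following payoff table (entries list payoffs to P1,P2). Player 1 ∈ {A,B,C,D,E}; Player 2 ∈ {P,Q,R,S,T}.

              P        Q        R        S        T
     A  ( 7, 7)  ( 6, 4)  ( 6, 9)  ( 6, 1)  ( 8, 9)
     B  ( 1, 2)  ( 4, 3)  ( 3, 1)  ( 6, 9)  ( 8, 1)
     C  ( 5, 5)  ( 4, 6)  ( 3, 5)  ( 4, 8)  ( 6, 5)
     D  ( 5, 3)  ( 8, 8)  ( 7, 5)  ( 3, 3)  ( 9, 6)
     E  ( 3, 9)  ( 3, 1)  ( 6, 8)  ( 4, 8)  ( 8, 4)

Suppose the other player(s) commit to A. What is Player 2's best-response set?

u_2(P vs A) = 7
u_2(Q vs A) = 4
u_2(R vs A) = 9
u_2(S vs A) = 1
u_2(T vs A) = 9
max payoff 9 at {R,T}

P2 best: {R,T}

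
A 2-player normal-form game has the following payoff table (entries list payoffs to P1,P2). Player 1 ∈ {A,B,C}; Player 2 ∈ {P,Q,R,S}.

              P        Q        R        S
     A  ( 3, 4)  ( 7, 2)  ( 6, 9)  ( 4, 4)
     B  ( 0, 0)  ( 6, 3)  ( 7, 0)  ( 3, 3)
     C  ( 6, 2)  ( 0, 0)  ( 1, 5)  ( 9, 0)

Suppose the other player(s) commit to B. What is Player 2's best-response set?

u_2(P vs B) = 0
u_2(Q vs B) = 3
u_2(R vs B) = 0
u_2(S vs B) = 3
max payoff 3 at {Q,S}

argmax u_2 = {Q,S}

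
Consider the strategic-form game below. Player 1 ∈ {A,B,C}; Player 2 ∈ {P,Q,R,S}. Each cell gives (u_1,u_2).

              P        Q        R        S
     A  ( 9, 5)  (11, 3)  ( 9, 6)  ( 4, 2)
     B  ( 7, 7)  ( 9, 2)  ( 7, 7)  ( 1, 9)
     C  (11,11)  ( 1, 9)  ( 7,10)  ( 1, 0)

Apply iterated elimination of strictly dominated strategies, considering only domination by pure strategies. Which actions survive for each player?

P1 drop B (A beats it: P:9>7 Q:11>9 R:9>7 S:4>1)
P2 drop Q (P beats it: A:5>3 C:11>9)
P2 drop S (P beats it: A:5>2 C:11>0)
P1→{A,C} P2→{P,R}

IESDS → P1:{A,C} P2:{P,R}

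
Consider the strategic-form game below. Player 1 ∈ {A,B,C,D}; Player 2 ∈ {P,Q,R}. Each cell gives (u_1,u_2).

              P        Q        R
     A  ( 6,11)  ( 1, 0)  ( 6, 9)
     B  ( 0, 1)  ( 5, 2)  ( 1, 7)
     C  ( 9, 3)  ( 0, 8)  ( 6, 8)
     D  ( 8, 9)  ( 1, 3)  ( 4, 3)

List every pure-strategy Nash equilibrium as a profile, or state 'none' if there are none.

PSNE = {(C,R)}

(A,P): not NE [P1→C gives 9>6]
(A,Q): not NE [P1→B gives 5>1; P2→P gives 11>0]
(A,R): not NE [P2→P gives 11>9]
(B,P): not NE [P1→C gives 9>0; P2→R gives 7>1]
(B,Q): not NE [P2→R gives 7>2]
(B,R): not NE [P1→C gives 6>1]
(C,P): not NE [P2→R gives 8>3]
(C,Q): not NE [P1→B gives 5>0]
(C,R): NE
(D,P): not NE [P1→C gives 9>8]
(D,Q): not NE [P1→B gives 5>1; P2→P gives 9>3]
(D,R): not NE [P1→C gives 6>4; P2→P gives 9>3]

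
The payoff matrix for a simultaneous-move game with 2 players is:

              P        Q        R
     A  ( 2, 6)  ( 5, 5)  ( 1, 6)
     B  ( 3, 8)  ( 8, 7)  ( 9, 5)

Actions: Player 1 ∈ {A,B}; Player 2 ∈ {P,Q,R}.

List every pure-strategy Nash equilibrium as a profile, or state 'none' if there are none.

Nash profiles: (B,P)

(A,P): not NE [P1→B gives 3>2]
(A,Q): not NE [P1→B gives 8>5; P2→R gives 6>5]
(A,R): not NE [P1→B gives 9>1]
(B,P): NE
(B,Q): not NE [P2→P gives 8>7]
(B,R): not NE [P2→P gives 8>5]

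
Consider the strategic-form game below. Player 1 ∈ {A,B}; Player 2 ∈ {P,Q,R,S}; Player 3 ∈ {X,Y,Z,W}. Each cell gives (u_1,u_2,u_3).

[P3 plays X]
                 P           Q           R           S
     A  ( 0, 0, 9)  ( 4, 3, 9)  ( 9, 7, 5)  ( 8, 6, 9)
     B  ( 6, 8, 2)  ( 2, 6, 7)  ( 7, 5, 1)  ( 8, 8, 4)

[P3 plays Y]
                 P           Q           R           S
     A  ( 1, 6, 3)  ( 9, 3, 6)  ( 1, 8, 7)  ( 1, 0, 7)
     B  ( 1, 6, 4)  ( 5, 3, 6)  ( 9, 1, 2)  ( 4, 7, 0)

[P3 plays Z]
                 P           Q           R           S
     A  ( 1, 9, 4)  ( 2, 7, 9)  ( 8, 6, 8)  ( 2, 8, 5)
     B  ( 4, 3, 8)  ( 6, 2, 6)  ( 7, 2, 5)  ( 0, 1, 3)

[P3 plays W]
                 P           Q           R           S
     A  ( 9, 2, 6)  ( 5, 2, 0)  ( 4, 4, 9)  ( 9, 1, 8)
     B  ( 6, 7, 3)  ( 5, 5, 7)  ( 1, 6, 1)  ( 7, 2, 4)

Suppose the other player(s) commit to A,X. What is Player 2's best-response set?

u_2(P vs A,X) = 0
u_2(Q vs A,X) = 3
u_2(R vs A,X) = 7
u_2(S vs A,X) = 6
max payoff 7 at {R}

BR_2 = {R}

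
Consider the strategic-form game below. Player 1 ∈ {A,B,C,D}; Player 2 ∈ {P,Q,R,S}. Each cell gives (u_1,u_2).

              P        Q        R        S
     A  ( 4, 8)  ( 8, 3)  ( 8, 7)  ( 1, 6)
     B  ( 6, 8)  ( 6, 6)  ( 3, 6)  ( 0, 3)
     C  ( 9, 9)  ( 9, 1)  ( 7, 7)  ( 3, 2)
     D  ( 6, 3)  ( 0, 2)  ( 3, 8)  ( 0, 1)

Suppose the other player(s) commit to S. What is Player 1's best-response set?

u_1(A vs S) = 1
u_1(B vs S) = 0
u_1(C vs S) = 3
u_1(D vs S) = 0
max payoff 3 at {C}

P1 best: {C}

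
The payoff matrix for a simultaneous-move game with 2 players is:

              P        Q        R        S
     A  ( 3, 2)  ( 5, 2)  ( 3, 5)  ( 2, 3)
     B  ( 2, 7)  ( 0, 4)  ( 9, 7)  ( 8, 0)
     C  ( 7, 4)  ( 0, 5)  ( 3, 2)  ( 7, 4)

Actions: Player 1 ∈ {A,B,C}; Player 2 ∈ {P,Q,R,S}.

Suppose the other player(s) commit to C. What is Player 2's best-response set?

u_2(P vs C) = 4
u_2(Q vs C) = 5
u_2(R vs C) = 2
u_2(S vs C) = 4
max payoff 5 at {Q}

argmax u_2 = {Q}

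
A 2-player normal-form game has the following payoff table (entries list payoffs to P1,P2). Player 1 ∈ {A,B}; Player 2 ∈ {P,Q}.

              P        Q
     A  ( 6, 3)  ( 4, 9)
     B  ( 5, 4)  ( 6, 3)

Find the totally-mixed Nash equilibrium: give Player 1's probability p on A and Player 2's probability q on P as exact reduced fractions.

P1 indiff ⇒ q·6+(1-q)·4 = q·5+(1-q)·6 ⇒ q(1) = (1-q)(2) ⇒ q = 2/3
P2 indiff ⇒ p·3+(1-p)·4 = p·9+(1-p)·3 ⇒ p(-6) = (1-p)(-1) ⇒ p = 1/7

P1 mixes 1/7 on A; P2 mixes 2/3 on P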